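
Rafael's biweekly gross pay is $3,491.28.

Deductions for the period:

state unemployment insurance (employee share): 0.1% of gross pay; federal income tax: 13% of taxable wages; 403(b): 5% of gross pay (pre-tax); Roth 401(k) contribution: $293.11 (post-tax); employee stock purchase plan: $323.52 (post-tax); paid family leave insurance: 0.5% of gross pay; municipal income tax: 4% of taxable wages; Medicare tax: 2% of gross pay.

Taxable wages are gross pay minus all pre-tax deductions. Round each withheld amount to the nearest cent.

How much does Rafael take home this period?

$2,045.47

403(b): $3,491.28 × 0.05 = $174.56
Taxable wages = $3,491.28 − $174.56 = $3,316.72
Federal income tax: $3,316.72 × 0.13 = $431.17
Municipal income tax: $3,316.72 × 0.04 = $132.67
Paid family leave insurance: $3,491.28 × 0.005 = $17.46
State unemployment insurance (employee share): $3,491.28 × 0.001 = $3.49
Medicare tax: $3,491.28 × 0.02 = $69.83
Employee stock purchase plan: $323.52
Roth 401(k) contribution: $293.11
Total deductions = $174.56 + $431.17 + $132.67 + $17.46 + $3.49 + $69.83 + $323.52 + $293.11 = $1,445.81
Net pay = $3,491.28 − $1,445.81 = $2,045.47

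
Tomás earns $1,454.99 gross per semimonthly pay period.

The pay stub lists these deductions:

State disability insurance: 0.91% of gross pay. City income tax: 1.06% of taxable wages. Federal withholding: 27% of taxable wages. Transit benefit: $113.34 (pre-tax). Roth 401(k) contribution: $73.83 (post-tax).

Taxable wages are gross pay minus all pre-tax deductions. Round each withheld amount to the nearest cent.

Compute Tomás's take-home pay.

$878.11

Transit benefit: $113.34
Taxable wages = $1,454.99 − $113.34 = $1,341.65
Federal withholding: $1,341.65 × 0.27 = $362.25
City income tax: $1,341.65 × 0.0106 = $14.22
State disability insurance: $1,454.99 × 0.0091 = $13.24
Roth 401(k) contribution: $73.83
Total deductions = $113.34 + $362.25 + $14.22 + $13.24 + $73.83 = $576.88
Net pay = $1,454.99 − $576.88 = $878.11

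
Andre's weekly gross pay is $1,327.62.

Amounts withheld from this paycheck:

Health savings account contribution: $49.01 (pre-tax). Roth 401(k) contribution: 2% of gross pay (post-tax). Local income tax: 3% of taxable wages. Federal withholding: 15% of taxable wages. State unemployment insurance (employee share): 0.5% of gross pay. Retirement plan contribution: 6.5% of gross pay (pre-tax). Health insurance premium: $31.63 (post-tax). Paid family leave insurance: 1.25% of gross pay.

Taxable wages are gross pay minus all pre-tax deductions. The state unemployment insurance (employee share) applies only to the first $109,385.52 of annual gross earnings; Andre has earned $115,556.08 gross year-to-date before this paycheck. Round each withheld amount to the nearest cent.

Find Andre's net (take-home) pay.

$902.91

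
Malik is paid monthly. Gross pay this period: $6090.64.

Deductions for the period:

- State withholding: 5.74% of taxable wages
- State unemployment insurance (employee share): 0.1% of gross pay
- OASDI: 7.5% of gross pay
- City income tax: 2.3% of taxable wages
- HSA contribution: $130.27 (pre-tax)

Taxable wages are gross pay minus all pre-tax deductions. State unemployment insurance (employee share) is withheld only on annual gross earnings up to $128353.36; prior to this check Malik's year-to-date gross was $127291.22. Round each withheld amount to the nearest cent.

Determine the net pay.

HSA contribution: $130.27
Taxable wages = $6090.64 − $130.27 = $5960.37
State withholding: $5960.37 × 0.0574 = $342.13
City income tax: $5960.37 × 0.023 = $137.09
OASDI: $6090.64 × 0.075 = $456.80
State unemployment insurance (employee share): only $128353.36 − $127291.22 = $1062.14 of this check is subject → $1062.14 × 0.001 = $1.06
Total deductions = $130.27 + $342.13 + $137.09 + $456.80 + $1.06 = $1067.35
Net pay = $6090.64 − $1067.35 = $5023.29

$5023.29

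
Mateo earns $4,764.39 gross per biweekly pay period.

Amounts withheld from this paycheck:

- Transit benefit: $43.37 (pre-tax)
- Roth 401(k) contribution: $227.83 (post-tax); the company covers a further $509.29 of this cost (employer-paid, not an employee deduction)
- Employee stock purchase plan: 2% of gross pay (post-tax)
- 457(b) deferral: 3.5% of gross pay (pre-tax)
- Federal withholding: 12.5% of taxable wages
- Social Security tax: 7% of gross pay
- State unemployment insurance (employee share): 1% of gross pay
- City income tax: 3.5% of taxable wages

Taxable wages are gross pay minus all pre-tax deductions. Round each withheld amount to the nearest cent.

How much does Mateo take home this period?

$3,121.32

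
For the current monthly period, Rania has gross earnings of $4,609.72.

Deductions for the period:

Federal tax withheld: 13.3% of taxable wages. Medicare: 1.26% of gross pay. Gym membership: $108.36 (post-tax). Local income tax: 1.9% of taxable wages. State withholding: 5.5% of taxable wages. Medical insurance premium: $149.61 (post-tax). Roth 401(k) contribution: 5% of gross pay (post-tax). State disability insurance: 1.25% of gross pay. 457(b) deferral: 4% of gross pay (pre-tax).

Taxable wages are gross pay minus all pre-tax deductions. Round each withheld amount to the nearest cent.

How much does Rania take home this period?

$2,905.13

457(b) deferral: $4,609.72 × 0.04 = $184.39
Taxable wages = $4,609.72 − $184.39 = $4,425.33
Federal tax withheld: $4,425.33 × 0.133 = $588.57
State withholding: $4,425.33 × 0.055 = $243.39
Local income tax: $4,425.33 × 0.019 = $84.08
State disability insurance: $4,609.72 × 0.0125 = $57.62
Medicare: $4,609.72 × 0.0126 = $58.08
Medical insurance premium: $149.61
Gym membership: $108.36
Roth 401(k) contribution: $4,609.72 × 0.05 = $230.49
Total deductions = $184.39 + $588.57 + $243.39 + $84.08 + $57.62 + $58.08 + $149.61 + $108.36 + $230.49 = $1,704.59
Net pay = $4,609.72 − $1,704.59 = $2,905.13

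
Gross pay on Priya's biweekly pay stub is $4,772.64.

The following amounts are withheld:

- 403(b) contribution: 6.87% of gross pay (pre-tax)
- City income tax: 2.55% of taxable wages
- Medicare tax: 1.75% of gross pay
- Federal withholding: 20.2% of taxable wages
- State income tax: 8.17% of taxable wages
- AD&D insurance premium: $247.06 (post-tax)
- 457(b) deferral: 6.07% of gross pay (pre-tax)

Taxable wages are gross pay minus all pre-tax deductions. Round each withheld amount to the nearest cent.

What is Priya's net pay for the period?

457(b) deferral: $4,772.64 × 0.0607 = $289.70
403(b) contribution: $4,772.64 × 0.0687 = $327.88
Pre-tax total = $289.70 + $327.88 = $617.58
Taxable wages = $4,772.64 − $617.58 = $4,155.06
Federal withholding: $4,155.06 × 0.202 = $839.32
City income tax: $4,155.06 × 0.0255 = $105.95
State income tax: $4,155.06 × 0.0817 = $339.47
Medicare tax: $4,772.64 × 0.0175 = $83.52
AD&D insurance premium: $247.06
Total deductions = $289.70 + $327.88 + $839.32 + $105.95 + $339.47 + $83.52 + $247.06 = $2,232.90
Net pay = $4,772.64 − $2,232.90 = $2,539.74

$2,539.74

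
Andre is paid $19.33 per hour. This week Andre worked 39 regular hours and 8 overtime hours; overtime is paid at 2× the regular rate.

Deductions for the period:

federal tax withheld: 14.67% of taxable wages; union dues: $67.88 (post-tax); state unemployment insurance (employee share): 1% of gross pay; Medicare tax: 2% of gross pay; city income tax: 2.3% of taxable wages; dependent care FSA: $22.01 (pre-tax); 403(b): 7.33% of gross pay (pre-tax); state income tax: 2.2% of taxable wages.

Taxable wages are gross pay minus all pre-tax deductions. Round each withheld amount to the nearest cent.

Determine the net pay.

Regular pay: 39 × $19.33 = $753.87
Overtime pay: 8 × $19.33 × 2 = $309.28
Gross pay = $753.87 + $309.28 = $1063.15
403(b): $1063.15 × 0.0733 = $77.93
Dependent care FSA: $22.01
Pre-tax total = $77.93 + $22.01 = $99.94
Taxable wages = $1063.15 − $99.94 = $963.21
State income tax: $963.21 × 0.022 = $21.19
City income tax: $963.21 × 0.023 = $22.15
Federal tax withheld: $963.21 × 0.1467 = $141.30
State unemployment insurance (employee share): $1063.15 × 0.01 = $10.63
Medicare tax: $1063.15 × 0.02 = $21.26
Union dues: $67.88
Total deductions = $77.93 + $22.01 + $21.19 + $22.15 + $141.30 + $10.63 + $21.26 + $67.88 = $384.35
Net pay = $1063.15 − $384.35 = $678.80

$678.80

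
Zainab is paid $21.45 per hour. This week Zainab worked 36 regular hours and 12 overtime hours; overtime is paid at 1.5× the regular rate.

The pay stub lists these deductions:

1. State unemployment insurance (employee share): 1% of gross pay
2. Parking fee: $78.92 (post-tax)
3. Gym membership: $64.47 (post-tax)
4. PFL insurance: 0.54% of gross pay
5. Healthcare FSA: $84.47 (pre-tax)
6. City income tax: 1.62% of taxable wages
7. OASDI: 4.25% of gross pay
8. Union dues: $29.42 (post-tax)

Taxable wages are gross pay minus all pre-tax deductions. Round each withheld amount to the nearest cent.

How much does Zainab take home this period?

Regular pay: 36 × $21.45 = $772.20
Overtime pay: 12 × $21.45 × 1.5 = $386.10
Gross pay = $772.20 + $386.10 = $1,158.30
Healthcare FSA: $84.47
Taxable wages = $1,158.30 − $84.47 = $1,073.83
City income tax: $1,073.83 × 0.0162 = $17.40
State unemployment insurance (employee share): $1,158.30 × 0.01 = $11.58
OASDI: $1,158.30 × 0.0425 = $49.23
PFL insurance: $1,158.30 × 0.0054 = $6.25
Union dues: $29.42
Parking fee: $78.92
Gym membership: $64.47
Total deductions = $84.47 + $17.40 + $11.58 + $49.23 + $6.25 + $29.42 + $78.92 + $64.47 = $341.74
Net pay = $1,158.30 − $341.74 = $816.56

$816.56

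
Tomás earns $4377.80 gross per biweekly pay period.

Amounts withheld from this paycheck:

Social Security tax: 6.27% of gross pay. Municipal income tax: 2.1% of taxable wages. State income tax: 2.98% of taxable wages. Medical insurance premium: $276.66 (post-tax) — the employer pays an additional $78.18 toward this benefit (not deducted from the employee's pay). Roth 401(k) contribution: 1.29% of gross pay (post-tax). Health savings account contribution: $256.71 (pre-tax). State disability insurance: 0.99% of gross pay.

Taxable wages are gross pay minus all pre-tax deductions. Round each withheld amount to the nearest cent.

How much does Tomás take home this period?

Health savings account contribution: $256.71
Taxable wages = $4377.80 − $256.71 = $4121.09
State income tax: $4121.09 × 0.0298 = $122.81
Municipal income tax: $4121.09 × 0.021 = $86.54
Social Security tax: $4377.80 × 0.0627 = $274.49
State disability insurance: $4377.80 × 0.0099 = $43.34
Medical insurance premium: $276.66
Roth 401(k) contribution: $4377.80 × 0.0129 = $56.47
(Employer's $78.18 toward medical insurance premium is not withheld from the employee.)
Total deductions = $256.71 + $122.81 + $86.54 + $274.49 + $43.34 + $276.66 + $56.47 = $1117.02
Net pay = $4377.80 − $1117.02 = $3260.78

$3260.78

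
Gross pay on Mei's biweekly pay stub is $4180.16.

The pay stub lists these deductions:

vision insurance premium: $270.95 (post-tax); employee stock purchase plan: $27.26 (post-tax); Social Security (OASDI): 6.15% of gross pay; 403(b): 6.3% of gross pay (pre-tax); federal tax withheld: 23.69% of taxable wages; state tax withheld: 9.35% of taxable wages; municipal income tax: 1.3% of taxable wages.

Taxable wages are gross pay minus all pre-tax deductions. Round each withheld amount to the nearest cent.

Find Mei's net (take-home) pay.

$2016.49

403(b): $4180.16 × 0.063 = $263.35
Taxable wages = $4180.16 − $263.35 = $3916.81
Municipal income tax: $3916.81 × 0.013 = $50.92
State tax withheld: $3916.81 × 0.0935 = $366.22
Federal tax withheld: $3916.81 × 0.2369 = $927.89
Social Security (OASDI): $4180.16 × 0.0615 = $257.08
Employee stock purchase plan: $27.26
Vision insurance premium: $270.95
Total deductions = $263.35 + $50.92 + $366.22 + $927.89 + $257.08 + $27.26 + $270.95 = $2163.67
Net pay = $4180.16 − $2163.67 = $2016.49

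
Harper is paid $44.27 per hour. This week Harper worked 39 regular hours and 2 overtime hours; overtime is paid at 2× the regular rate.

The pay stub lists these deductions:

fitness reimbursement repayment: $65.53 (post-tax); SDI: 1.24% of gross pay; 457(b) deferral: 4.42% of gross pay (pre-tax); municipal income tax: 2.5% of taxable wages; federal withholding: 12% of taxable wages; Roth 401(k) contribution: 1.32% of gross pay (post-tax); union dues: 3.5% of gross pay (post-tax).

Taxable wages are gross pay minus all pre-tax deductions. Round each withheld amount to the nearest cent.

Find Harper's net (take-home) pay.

$1,374.75

Regular pay: 39 × $44.27 = $1,726.53
Overtime pay: 2 × $44.27 × 2 = $177.08
Gross pay = $1,726.53 + $177.08 = $1,903.61
457(b) deferral: $1,903.61 × 0.0442 = $84.14
Taxable wages = $1,903.61 − $84.14 = $1,819.47
Municipal income tax: $1,819.47 × 0.025 = $45.49
Federal withholding: $1,819.47 × 0.12 = $218.34
SDI: $1,903.61 × 0.0124 = $23.60
Fitness reimbursement repayment: $65.53
Roth 401(k) contribution: $1,903.61 × 0.0132 = $25.13
Union dues: $1,903.61 × 0.035 = $66.63
Total deductions = $84.14 + $45.49 + $218.34 + $23.60 + $65.53 + $25.13 + $66.63 = $528.86
Net pay = $1,903.61 − $528.86 = $1,374.75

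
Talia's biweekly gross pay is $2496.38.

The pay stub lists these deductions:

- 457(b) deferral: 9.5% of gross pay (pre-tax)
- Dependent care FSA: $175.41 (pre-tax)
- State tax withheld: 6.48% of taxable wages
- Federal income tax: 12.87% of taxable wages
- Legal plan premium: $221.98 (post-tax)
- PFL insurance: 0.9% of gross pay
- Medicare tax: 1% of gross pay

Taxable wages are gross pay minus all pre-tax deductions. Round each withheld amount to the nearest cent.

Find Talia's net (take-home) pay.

457(b) deferral: $2496.38 × 0.095 = $237.16
Dependent care FSA: $175.41
Pre-tax total = $237.16 + $175.41 = $412.57
Taxable wages = $2496.38 − $412.57 = $2083.81
Federal income tax: $2083.81 × 0.1287 = $268.19
State tax withheld: $2083.81 × 0.0648 = $135.03
PFL insurance: $2496.38 × 0.009 = $22.47
Medicare tax: $2496.38 × 0.01 = $24.96
Legal plan premium: $221.98
Total deductions = $237.16 + $175.41 + $268.19 + $135.03 + $22.47 + $24.96 + $221.98 = $1085.20
Net pay = $2496.38 − $1085.20 = $1411.18

$1411.18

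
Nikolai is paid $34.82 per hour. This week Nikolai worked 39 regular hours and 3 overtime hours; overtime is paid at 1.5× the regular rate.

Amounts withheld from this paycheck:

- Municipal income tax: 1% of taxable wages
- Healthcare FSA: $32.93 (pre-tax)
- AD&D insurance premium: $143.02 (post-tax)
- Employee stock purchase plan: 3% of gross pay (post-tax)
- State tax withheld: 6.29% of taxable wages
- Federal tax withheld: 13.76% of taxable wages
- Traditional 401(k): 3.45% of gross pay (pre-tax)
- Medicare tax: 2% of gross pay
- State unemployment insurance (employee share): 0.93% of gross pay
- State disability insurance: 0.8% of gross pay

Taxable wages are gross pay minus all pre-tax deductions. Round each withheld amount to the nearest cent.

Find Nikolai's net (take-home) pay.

Regular pay: 39 × $34.82 = $1357.98
Overtime pay: 3 × $34.82 × 1.5 = $156.69
Gross pay = $1357.98 + $156.69 = $1514.67
Traditional 401(k): $1514.67 × 0.0345 = $52.26
Healthcare FSA: $32.93
Pre-tax total = $52.26 + $32.93 = $85.19
Taxable wages = $1514.67 − $85.19 = $1429.48
Federal tax withheld: $1429.48 × 0.1376 = $196.70
Municipal income tax: $1429.48 × 0.01 = $14.29
State tax withheld: $1429.48 × 0.0629 = $89.91
State disability insurance: $1514.67 × 0.008 = $12.12
State unemployment insurance (employee share): $1514.67 × 0.0093 = $14.09
Medicare tax: $1514.67 × 0.02 = $30.29
Employee stock purchase plan: $1514.67 × 0.03 = $45.44
AD&D insurance premium: $143.02
Total deductions = $52.26 + $32.93 + $196.70 + $14.29 + $89.91 + $12.12 + $14.09 + $30.29 + $45.44 + $143.02 = $631.05
Net pay = $1514.67 − $631.05 = $883.62

$883.62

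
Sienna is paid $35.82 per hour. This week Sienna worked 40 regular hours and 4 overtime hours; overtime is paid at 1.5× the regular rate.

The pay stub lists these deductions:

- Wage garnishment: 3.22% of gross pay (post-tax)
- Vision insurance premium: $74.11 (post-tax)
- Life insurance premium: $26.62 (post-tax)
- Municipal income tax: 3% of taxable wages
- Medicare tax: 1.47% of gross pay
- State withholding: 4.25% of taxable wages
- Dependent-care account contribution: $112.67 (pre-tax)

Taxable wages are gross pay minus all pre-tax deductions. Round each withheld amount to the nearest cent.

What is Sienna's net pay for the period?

$1,245.75

Regular pay: 40 × $35.82 = $1,432.80
Overtime pay: 4 × $35.82 × 1.5 = $214.92
Gross pay = $1,432.80 + $214.92 = $1,647.72
Dependent-care account contribution: $112.67
Taxable wages = $1,647.72 − $112.67 = $1,535.05
Municipal income tax: $1,535.05 × 0.03 = $46.05
State withholding: $1,535.05 × 0.0425 = $65.24
Medicare tax: $1,647.72 × 0.0147 = $24.22
Vision insurance premium: $74.11
Life insurance premium: $26.62
Wage garnishment: $1,647.72 × 0.0322 = $53.06
Total deductions = $112.67 + $46.05 + $65.24 + $24.22 + $74.11 + $26.62 + $53.06 = $401.97
Net pay = $1,647.72 − $401.97 = $1,245.75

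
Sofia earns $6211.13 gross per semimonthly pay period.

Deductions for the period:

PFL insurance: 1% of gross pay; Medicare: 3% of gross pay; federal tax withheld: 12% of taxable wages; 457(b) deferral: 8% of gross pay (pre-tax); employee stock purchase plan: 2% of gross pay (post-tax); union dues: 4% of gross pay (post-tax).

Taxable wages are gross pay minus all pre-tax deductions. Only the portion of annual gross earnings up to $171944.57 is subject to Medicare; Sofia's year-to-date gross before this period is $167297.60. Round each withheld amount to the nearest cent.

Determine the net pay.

$4454.34

457(b) deferral: $6211.13 × 0.08 = $496.89
Taxable wages = $6211.13 − $496.89 = $5714.24
Federal tax withheld: $5714.24 × 0.12 = $685.71
Medicare: only $171944.57 − $167297.60 = $4646.97 of this check is subject → $4646.97 × 0.03 = $139.41
PFL insurance: $6211.13 × 0.01 = $62.11
Employee stock purchase plan: $6211.13 × 0.02 = $124.22
Union dues: $6211.13 × 0.04 = $248.45
Total deductions = $496.89 + $685.71 + $139.41 + $62.11 + $124.22 + $248.45 = $1756.79
Net pay = $6211.13 − $1756.79 = $4454.34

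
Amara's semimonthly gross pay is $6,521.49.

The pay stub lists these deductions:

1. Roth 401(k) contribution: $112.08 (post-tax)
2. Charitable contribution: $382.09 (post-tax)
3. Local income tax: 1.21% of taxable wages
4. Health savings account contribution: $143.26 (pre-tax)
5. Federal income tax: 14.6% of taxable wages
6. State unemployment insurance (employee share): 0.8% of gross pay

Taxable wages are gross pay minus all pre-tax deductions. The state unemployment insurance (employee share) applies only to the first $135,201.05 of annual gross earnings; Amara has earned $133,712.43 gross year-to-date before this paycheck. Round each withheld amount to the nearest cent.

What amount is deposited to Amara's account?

$4,863.75

Health savings account contribution: $143.26
Taxable wages = $6,521.49 − $143.26 = $6,378.23
Federal income tax: $6,378.23 × 0.146 = $931.22
Local income tax: $6,378.23 × 0.0121 = $77.18
State unemployment insurance (employee share): only $135,201.05 − $133,712.43 = $1,488.62 of this check is subject → $1,488.62 × 0.008 = $11.91
Charitable contribution: $382.09
Roth 401(k) contribution: $112.08
Total deductions = $143.26 + $931.22 + $77.18 + $11.91 + $382.09 + $112.08 = $1,657.74
Net pay = $6,521.49 − $1,657.74 = $4,863.75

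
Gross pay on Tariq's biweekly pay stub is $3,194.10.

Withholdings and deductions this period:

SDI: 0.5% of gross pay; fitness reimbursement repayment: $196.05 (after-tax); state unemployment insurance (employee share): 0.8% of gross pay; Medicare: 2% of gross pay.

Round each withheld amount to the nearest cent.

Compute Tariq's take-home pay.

SDI: $3,194.10 × 0.005 = $15.97
State unemployment insurance (employee share): $3,194.10 × 0.008 = $25.55
Medicare: $3,194.10 × 0.02 = $63.88
Fitness reimbursement repayment: $196.05
Total deductions = $15.97 + $25.55 + $63.88 + $196.05 = $301.45
Net pay = $3,194.10 − $301.45 = $2,892.65

$2,892.65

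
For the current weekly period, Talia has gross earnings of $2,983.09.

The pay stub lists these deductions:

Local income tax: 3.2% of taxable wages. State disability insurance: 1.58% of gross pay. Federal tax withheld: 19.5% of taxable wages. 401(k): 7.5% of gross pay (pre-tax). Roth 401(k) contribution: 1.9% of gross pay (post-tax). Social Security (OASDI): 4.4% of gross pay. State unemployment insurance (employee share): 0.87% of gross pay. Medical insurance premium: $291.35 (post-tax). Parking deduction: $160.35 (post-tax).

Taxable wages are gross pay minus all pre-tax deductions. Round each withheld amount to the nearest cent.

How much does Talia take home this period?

$1,420.26

401(k): $2,983.09 × 0.075 = $223.73
Taxable wages = $2,983.09 − $223.73 = $2,759.36
Local income tax: $2,759.36 × 0.032 = $88.30
Federal tax withheld: $2,759.36 × 0.195 = $538.08
Social Security (OASDI): $2,983.09 × 0.044 = $131.26
State disability insurance: $2,983.09 × 0.0158 = $47.13
State unemployment insurance (employee share): $2,983.09 × 0.0087 = $25.95
Parking deduction: $160.35
Medical insurance premium: $291.35
Roth 401(k) contribution: $2,983.09 × 0.019 = $56.68
Total deductions = $223.73 + $88.30 + $538.08 + $131.26 + $47.13 + $25.95 + $160.35 + $291.35 + $56.68 = $1,562.83
Net pay = $2,983.09 − $1,562.83 = $1,420.26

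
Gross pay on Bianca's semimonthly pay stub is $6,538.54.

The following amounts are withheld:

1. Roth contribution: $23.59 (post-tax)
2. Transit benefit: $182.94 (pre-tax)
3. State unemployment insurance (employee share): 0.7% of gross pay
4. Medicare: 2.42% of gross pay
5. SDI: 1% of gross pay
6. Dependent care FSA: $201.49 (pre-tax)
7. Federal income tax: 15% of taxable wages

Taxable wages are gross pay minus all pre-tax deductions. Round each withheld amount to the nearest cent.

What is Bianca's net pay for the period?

Dependent care FSA: $201.49
Transit benefit: $182.94
Pre-tax total = $201.49 + $182.94 = $384.43
Taxable wages = $6,538.54 − $384.43 = $6,154.11
Federal income tax: $6,154.11 × 0.15 = $923.12
State unemployment insurance (employee share): $6,538.54 × 0.007 = $45.77
Medicare: $6,538.54 × 0.0242 = $158.23
SDI: $6,538.54 × 0.01 = $65.39
Roth contribution: $23.59
Total deductions = $201.49 + $182.94 + $923.12 + $45.77 + $158.23 + $65.39 + $23.59 = $1,600.53
Net pay = $6,538.54 − $1,600.53 = $4,938.01

$4,938.01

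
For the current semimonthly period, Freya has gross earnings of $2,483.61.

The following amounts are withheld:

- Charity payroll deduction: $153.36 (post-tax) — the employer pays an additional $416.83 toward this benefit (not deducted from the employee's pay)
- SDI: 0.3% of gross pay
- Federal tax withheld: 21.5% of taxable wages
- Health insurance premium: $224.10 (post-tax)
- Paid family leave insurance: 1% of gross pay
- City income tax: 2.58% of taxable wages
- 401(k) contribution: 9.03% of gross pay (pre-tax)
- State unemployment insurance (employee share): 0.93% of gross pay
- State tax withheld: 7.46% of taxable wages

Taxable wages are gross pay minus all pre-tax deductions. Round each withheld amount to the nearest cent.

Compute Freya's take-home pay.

$1,113.89

401(k) contribution: $2,483.61 × 0.0903 = $224.27
Taxable wages = $2,483.61 − $224.27 = $2,259.34
City income tax: $2,259.34 × 0.0258 = $58.29
Federal tax withheld: $2,259.34 × 0.215 = $485.76
State tax withheld: $2,259.34 × 0.0746 = $168.55
State unemployment insurance (employee share): $2,483.61 × 0.0093 = $23.10
Paid family leave insurance: $2,483.61 × 0.01 = $24.84
SDI: $2,483.61 × 0.003 = $7.45
Charity payroll deduction: $153.36
Health insurance premium: $224.10
(Employer's $416.83 toward charity payroll deduction is not withheld from the employee.)
Total deductions = $224.27 + $58.29 + $485.76 + $168.55 + $23.10 + $24.84 + $7.45 + $153.36 + $224.10 = $1,369.72
Net pay = $2,483.61 − $1,369.72 = $1,113.89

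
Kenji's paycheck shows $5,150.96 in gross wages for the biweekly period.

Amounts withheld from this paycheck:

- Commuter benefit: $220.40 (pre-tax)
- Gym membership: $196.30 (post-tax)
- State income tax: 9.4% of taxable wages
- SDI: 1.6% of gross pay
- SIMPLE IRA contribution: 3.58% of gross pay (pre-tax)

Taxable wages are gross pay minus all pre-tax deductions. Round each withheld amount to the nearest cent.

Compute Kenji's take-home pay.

Commuter benefit: $220.40
SIMPLE IRA contribution: $5,150.96 × 0.0358 = $184.40
Pre-tax total = $220.40 + $184.40 = $404.80
Taxable wages = $5,150.96 − $404.80 = $4,746.16
State income tax: $4,746.16 × 0.094 = $446.14
SDI: $5,150.96 × 0.016 = $82.42
Gym membership: $196.30
Total deductions = $220.40 + $184.40 + $446.14 + $82.42 + $196.30 = $1,129.66
Net pay = $5,150.96 − $1,129.66 = $4,021.30

$4,021.30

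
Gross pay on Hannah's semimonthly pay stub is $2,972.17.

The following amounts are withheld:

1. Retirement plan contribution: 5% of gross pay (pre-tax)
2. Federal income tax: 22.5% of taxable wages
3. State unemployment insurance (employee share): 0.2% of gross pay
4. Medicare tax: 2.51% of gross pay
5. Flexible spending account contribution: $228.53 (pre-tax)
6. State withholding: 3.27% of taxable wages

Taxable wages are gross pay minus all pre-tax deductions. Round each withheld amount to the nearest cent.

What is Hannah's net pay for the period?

Flexible spending account contribution: $228.53
Retirement plan contribution: $2,972.17 × 0.05 = $148.61
Pre-tax total = $228.53 + $148.61 = $377.14
Taxable wages = $2,972.17 − $377.14 = $2,595.03
State withholding: $2,595.03 × 0.0327 = $84.86
Federal income tax: $2,595.03 × 0.225 = $583.88
State unemployment insurance (employee share): $2,972.17 × 0.002 = $5.94
Medicare tax: $2,972.17 × 0.0251 = $74.60
Total deductions = $228.53 + $148.61 + $84.86 + $583.88 + $5.94 + $74.60 = $1,126.42
Net pay = $2,972.17 − $1,126.42 = $1,845.75

$1,845.75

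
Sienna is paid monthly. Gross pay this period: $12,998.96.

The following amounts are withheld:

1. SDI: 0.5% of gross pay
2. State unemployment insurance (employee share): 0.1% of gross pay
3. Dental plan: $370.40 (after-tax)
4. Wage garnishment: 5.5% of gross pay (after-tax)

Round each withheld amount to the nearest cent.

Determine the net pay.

$11,835.63

State unemployment insurance (employee share): $12,998.96 × 0.001 = $13.00
SDI: $12,998.96 × 0.005 = $64.99
Dental plan: $370.40
Wage garnishment: $12,998.96 × 0.055 = $714.94
Total deductions = $13.00 + $64.99 + $370.40 + $714.94 = $1,163.33
Net pay = $12,998.96 − $1,163.33 = $11,835.63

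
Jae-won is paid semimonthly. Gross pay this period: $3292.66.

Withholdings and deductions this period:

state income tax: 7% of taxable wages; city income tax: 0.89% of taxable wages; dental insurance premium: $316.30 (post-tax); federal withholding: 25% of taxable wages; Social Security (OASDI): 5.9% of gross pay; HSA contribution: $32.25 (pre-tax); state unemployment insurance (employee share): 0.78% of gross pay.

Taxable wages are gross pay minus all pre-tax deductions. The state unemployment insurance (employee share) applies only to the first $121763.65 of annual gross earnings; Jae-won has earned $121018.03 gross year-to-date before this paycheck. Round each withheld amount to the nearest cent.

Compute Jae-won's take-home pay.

HSA contribution: $32.25
Taxable wages = $3292.66 − $32.25 = $3260.41
State income tax: $3260.41 × 0.07 = $228.23
City income tax: $3260.41 × 0.0089 = $29.02
Federal withholding: $3260.41 × 0.25 = $815.10
Social Security (OASDI): $3292.66 × 0.059 = $194.27
State unemployment insurance (employee share): only $121763.65 − $121018.03 = $745.62 of this check is subject → $745.62 × 0.0078 = $5.82
Dental insurance premium: $316.30
Total deductions = $32.25 + $228.23 + $29.02 + $815.10 + $194.27 + $5.82 + $316.30 = $1620.99
Net pay = $3292.66 − $1620.99 = $1671.67

$1671.67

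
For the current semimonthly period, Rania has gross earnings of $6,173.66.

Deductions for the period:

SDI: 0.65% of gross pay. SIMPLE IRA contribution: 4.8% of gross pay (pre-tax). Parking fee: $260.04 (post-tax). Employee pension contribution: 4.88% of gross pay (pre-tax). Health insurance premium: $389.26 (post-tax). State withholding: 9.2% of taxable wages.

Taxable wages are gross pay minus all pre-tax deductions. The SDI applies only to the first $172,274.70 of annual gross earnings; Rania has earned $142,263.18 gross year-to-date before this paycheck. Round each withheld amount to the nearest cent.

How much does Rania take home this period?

Employee pension contribution: $6,173.66 × 0.0488 = $301.27
SIMPLE IRA contribution: $6,173.66 × 0.048 = $296.34
Pre-tax total = $301.27 + $296.34 = $597.61
Taxable wages = $6,173.66 − $597.61 = $5,576.05
State withholding: $5,576.05 × 0.092 = $513.00
SDI: cap not yet reached, full $6,173.66 is subject → $6,173.66 × 0.0065 = $40.13
Parking fee: $260.04
Health insurance premium: $389.26
Total deductions = $301.27 + $296.34 + $513.00 + $40.13 + $260.04 + $389.26 = $1,800.04
Net pay = $6,173.66 − $1,800.04 = $4,373.62

$4,373.62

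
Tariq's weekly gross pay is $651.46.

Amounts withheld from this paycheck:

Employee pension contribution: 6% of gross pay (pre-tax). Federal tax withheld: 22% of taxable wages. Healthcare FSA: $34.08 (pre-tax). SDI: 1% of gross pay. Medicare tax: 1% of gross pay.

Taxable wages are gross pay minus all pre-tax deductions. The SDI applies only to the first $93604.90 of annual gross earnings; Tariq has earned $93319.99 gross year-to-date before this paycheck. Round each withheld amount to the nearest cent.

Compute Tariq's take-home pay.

$441.71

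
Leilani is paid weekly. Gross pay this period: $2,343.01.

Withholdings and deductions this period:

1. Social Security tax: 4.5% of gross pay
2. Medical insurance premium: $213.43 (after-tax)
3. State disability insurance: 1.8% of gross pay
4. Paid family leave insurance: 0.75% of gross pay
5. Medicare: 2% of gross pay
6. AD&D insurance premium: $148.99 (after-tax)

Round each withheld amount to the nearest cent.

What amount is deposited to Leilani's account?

$1,768.55

Medicare: $2,343.01 × 0.02 = $46.86
State disability insurance: $2,343.01 × 0.018 = $42.17
Social Security tax: $2,343.01 × 0.045 = $105.44
Paid family leave insurance: $2,343.01 × 0.0075 = $17.57
Medical insurance premium: $213.43
AD&D insurance premium: $148.99
Total deductions = $46.86 + $42.17 + $105.44 + $17.57 + $213.43 + $148.99 = $574.46
Net pay = $2,343.01 − $574.46 = $1,768.55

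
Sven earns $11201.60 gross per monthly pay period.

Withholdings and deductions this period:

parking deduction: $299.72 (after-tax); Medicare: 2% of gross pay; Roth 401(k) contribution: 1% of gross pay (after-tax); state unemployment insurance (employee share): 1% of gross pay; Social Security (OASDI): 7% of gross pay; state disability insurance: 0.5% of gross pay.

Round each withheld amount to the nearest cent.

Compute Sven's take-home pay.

Medicare: $11201.60 × 0.02 = $224.03
State unemployment insurance (employee share): $11201.60 × 0.01 = $112.02
State disability insurance: $11201.60 × 0.005 = $56.01
Social Security (OASDI): $11201.60 × 0.07 = $784.11
Roth 401(k) contribution: $11201.60 × 0.01 = $112.02
Parking deduction: $299.72
Total deductions = $224.03 + $112.02 + $56.01 + $784.11 + $112.02 + $299.72 = $1587.91
Net pay = $11201.60 − $1587.91 = $9613.69

$9613.69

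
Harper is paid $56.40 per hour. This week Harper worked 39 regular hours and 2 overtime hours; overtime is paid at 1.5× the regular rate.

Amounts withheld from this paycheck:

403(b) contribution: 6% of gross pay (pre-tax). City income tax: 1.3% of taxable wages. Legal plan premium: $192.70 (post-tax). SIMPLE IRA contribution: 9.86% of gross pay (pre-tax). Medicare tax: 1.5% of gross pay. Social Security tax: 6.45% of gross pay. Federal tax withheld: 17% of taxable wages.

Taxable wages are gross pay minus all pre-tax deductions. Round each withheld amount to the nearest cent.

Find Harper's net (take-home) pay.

$1,247.35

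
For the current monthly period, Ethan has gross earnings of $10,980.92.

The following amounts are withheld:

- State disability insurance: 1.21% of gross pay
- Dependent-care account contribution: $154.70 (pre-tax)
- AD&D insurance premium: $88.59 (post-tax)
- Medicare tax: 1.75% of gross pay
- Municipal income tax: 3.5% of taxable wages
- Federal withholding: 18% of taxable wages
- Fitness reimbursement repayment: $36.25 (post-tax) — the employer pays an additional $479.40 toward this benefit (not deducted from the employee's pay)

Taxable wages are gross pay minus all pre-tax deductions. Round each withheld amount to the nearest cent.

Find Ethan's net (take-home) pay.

$8,048.70

Dependent-care account contribution: $154.70
Taxable wages = $10,980.92 − $154.70 = $10,826.22
Municipal income tax: $10,826.22 × 0.035 = $378.92
Federal withholding: $10,826.22 × 0.18 = $1,948.72
Medicare tax: $10,980.92 × 0.0175 = $192.17
State disability insurance: $10,980.92 × 0.0121 = $132.87
Fitness reimbursement repayment: $36.25
AD&D insurance premium: $88.59
(Employer's $479.40 toward fitness reimbursement repayment is not withheld from the employee.)
Total deductions = $154.70 + $378.92 + $1,948.72 + $192.17 + $132.87 + $36.25 + $88.59 = $2,932.22
Net pay = $10,980.92 − $2,932.22 = $8,048.70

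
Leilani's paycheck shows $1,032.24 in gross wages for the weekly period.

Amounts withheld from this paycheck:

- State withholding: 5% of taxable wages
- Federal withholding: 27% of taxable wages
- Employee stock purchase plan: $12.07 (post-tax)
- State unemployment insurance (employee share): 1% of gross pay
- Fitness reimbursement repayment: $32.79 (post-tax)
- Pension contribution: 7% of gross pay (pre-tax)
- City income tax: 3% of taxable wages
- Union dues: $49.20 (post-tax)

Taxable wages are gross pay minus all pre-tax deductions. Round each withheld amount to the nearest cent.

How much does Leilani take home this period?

Pension contribution: $1,032.24 × 0.07 = $72.26
Taxable wages = $1,032.24 − $72.26 = $959.98
City income tax: $959.98 × 0.03 = $28.80
State withholding: $959.98 × 0.05 = $48.00
Federal withholding: $959.98 × 0.27 = $259.19
State unemployment insurance (employee share): $1,032.24 × 0.01 = $10.32
Fitness reimbursement repayment: $32.79
Union dues: $49.20
Employee stock purchase plan: $12.07
Total deductions = $72.26 + $28.80 + $48.00 + $259.19 + $10.32 + $32.79 + $49.20 + $12.07 = $512.63
Net pay = $1,032.24 − $512.63 = $519.61

$519.61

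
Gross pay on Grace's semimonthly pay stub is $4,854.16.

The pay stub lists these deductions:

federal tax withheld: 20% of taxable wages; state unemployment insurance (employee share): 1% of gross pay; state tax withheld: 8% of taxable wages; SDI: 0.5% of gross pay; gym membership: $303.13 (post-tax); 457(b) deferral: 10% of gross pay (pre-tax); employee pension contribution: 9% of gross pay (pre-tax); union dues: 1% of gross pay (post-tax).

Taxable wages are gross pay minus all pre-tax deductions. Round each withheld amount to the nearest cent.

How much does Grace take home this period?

Employee pension contribution: $4,854.16 × 0.09 = $436.87
457(b) deferral: $4,854.16 × 0.1 = $485.42
Pre-tax total = $436.87 + $485.42 = $922.29
Taxable wages = $4,854.16 − $922.29 = $3,931.87
Federal tax withheld: $3,931.87 × 0.2 = $786.37
State tax withheld: $3,931.87 × 0.08 = $314.55
SDI: $4,854.16 × 0.005 = $24.27
State unemployment insurance (employee share): $4,854.16 × 0.01 = $48.54
Gym membership: $303.13
Union dues: $4,854.16 × 0.01 = $48.54
Total deductions = $436.87 + $485.42 + $786.37 + $314.55 + $24.27 + $48.54 + $303.13 + $48.54 = $2,447.69
Net pay = $4,854.16 − $2,447.69 = $2,406.47

$2,406.47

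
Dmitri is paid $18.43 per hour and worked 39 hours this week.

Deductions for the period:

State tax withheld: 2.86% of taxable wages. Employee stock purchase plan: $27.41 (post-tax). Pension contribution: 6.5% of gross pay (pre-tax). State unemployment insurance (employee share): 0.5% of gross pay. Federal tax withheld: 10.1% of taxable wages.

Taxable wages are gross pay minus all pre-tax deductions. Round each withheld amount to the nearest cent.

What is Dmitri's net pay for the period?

Gross pay: 39 × $18.43 = $718.77
Pension contribution: $718.77 × 0.065 = $46.72
Taxable wages = $718.77 − $46.72 = $672.05
State tax withheld: $672.05 × 0.0286 = $19.22
Federal tax withheld: $672.05 × 0.101 = $67.88
State unemployment insurance (employee share): $718.77 × 0.005 = $3.59
Employee stock purchase plan: $27.41
Total deductions = $46.72 + $19.22 + $67.88 + $3.59 + $27.41 = $164.82
Net pay = $718.77 − $164.82 = $553.95

$553.95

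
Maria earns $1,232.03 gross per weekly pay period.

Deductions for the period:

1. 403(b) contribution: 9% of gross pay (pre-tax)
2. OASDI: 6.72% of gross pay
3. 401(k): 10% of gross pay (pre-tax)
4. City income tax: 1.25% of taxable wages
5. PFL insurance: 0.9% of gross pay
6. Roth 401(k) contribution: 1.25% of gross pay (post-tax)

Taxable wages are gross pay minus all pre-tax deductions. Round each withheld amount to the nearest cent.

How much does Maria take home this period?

$876.20

401(k): $1,232.03 × 0.1 = $123.20
403(b) contribution: $1,232.03 × 0.09 = $110.88
Pre-tax total = $123.20 + $110.88 = $234.08
Taxable wages = $1,232.03 − $234.08 = $997.95
City income tax: $997.95 × 0.0125 = $12.47
OASDI: $1,232.03 × 0.0672 = $82.79
PFL insurance: $1,232.03 × 0.009 = $11.09
Roth 401(k) contribution: $1,232.03 × 0.0125 = $15.40
Total deductions = $123.20 + $110.88 + $12.47 + $82.79 + $11.09 + $15.40 = $355.83
Net pay = $1,232.03 − $355.83 = $876.20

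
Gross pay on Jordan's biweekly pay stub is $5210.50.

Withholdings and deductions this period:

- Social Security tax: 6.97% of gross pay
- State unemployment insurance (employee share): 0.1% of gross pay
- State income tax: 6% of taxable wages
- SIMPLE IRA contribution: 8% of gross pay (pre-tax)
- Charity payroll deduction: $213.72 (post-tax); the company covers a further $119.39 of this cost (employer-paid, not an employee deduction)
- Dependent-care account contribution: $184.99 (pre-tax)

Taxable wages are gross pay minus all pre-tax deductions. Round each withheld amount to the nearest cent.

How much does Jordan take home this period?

$3750.05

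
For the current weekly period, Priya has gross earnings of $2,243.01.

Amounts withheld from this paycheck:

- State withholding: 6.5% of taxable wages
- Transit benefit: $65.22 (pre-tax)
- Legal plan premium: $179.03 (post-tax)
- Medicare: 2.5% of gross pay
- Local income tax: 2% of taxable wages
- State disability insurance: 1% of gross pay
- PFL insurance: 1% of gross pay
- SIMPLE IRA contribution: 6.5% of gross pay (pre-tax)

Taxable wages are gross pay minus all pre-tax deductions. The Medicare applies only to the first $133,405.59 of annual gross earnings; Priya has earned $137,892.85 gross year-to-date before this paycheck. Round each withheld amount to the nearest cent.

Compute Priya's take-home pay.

$1,635.38

Transit benefit: $65.22
SIMPLE IRA contribution: $2,243.01 × 0.065 = $145.80
Pre-tax total = $65.22 + $145.80 = $211.02
Taxable wages = $2,243.01 − $211.02 = $2,031.99
State withholding: $2,031.99 × 0.065 = $132.08
Local income tax: $2,031.99 × 0.02 = $40.64
Medicare: annual cap $133,405.59 already reached (YTD $137,892.85), so $0.00
State disability insurance: $2,243.01 × 0.01 = $22.43
PFL insurance: $2,243.01 × 0.01 = $22.43
Legal plan premium: $179.03
Total deductions = $65.22 + $145.80 + $132.08 + $40.64 + $0.00 + $22.43 + $22.43 + $179.03 = $607.63
Net pay = $2,243.01 − $607.63 = $1,635.38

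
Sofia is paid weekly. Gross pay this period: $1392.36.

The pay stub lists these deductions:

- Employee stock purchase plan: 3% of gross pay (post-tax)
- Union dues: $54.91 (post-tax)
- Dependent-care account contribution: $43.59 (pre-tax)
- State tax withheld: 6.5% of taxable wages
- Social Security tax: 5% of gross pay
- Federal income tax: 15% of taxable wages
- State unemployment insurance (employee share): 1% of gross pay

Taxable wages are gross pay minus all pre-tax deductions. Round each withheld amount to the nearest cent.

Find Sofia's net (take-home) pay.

Dependent-care account contribution: $43.59
Taxable wages = $1392.36 − $43.59 = $1348.77
Federal income tax: $1348.77 × 0.15 = $202.32
State tax withheld: $1348.77 × 0.065 = $87.67
Social Security tax: $1392.36 × 0.05 = $69.62
State unemployment insurance (employee share): $1392.36 × 0.01 = $13.92
Employee stock purchase plan: $1392.36 × 0.03 = $41.77
Union dues: $54.91
Total deductions = $43.59 + $202.32 + $87.67 + $69.62 + $13.92 + $41.77 + $54.91 = $513.80
Net pay = $1392.36 − $513.80 = $878.56

$878.56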